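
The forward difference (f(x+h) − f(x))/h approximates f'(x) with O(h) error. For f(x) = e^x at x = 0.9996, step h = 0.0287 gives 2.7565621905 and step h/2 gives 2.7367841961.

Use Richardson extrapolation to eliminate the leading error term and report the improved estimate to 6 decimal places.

2.717006

Error is O(h^1); halving h shrinks it by 2^1 = 2.
Weighted: 5.4735683922 − 2.7565621905 = 2.7170062017
Divide by 2^1 − 1 = 1.
So the Richardson estimate is 2.7170062017.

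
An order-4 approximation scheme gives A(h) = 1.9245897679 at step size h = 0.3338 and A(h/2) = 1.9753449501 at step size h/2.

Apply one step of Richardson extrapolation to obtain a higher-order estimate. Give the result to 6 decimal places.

r = 4: numerator weight 16, denominator 15.
16*1.9753449501 − 1.9245897679 = 29.6809294337
(16*1.9753449501 − 1.9245897679)/(16 − 1) = 1.9787286289

1.978729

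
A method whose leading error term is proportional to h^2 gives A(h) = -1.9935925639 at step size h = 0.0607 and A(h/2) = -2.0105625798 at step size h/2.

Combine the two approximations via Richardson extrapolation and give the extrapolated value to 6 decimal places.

-2.016219

Error is O(h^2); halving h shrinks it by 2^2 = 4.
Weighted: (-8.0422503192) − (-1.9935925639) = -6.0486577553
Denominator 4 − 1 = 3.
Result: -2.0162192518
Correction |R − A(h/2)| = 5.657e-03; gap |A(h/2) − A(h)| = 1.697e-02.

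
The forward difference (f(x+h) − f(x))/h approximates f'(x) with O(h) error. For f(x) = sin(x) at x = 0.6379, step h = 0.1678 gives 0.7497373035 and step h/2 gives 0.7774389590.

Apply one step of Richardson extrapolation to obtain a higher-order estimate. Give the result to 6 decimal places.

Error is O(h^1); halving h shrinks it by 2^1 = 2.
2 × 0.7774389590 = 1.5548779180; 1.5548779180 − 0.7497373035 = 0.8051406145
(2 × 0.7774389590 − 0.7497373035)/(2 − 1) = 0.8051406145
Gap between inputs: 2.770e-02; correction applied: +0.0277016555.

0.805141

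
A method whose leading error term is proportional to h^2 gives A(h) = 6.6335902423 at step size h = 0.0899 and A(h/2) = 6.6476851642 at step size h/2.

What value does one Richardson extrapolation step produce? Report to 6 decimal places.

6.652383

r = 2, so 2^r = 4.
Weighted: 26.5907406568 − 6.6335902423 = 19.9571504145
Extrapolated: 19.9571504145 / 3 = 6.6523834715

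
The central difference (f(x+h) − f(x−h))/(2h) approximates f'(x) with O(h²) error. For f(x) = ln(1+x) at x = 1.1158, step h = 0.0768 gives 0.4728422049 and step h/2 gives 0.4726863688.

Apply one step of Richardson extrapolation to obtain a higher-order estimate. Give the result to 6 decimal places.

The method has order 2: 2^2 = 4.
A(h/2) − A(h) = 0.4726863688 − 0.4728422049 = -0.0001558361
Divide by 2^2 − 1 = 3: (-0.0001558361)/3 = -0.0000519454
R = 0.4726863688 − 0.0000519454 = 0.4726344234
Gap between inputs: 1.558e-04; correction applied: −0.0000519454.

0.472634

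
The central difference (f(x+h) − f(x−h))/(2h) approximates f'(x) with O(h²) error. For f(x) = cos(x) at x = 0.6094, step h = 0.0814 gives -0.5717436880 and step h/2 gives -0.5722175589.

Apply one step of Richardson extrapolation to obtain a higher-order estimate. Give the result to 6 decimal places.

Order 2 gives 2^r = 4 and 2^r − 1 = 3.
4·(-0.5722175589) − (-0.5717436880) = -1.7171265476
Divide by 2^2 − 1 = 3.
(4·(-0.5722175589) − (-0.5717436880))/(4 − 1) = -0.5723755159
Shift from A(h/2): −0.0001579570.

-0.572376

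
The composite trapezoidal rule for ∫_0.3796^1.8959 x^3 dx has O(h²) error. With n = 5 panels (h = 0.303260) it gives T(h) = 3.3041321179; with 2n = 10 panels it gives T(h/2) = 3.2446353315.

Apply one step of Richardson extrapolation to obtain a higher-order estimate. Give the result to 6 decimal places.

The method has order 2: 2^2 = 4.
Difference of the inputs: 3.2446353315 − 3.3041321179 = -0.0594967864
Correction (A(h/2) − A(h))/(4 − 1) = (-0.0594967864)/3 = -0.0198322621
R = 3.2446353315 − 0.0198322621 = 3.2248030694
Shift from A(h/2): −0.0198322621.

3.224803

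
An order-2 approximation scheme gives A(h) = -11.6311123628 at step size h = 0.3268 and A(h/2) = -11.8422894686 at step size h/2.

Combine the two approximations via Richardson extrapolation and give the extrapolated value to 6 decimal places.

Leading term ∝ h^2; use weight 4 = 2^2.
4×(-11.8422894686) = -47.3691578744; subtract (-11.6311123628) → -35.7380455116
Divide by 2^2 − 1 = 3.
R = (-35.7380455116)/3 = -11.9126818372

-11.912682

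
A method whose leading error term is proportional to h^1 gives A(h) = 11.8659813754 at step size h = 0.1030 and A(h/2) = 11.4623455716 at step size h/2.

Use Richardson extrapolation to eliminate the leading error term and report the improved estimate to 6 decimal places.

11.058710

r = 1, so 2^r = 2.
2×11.4623455716 = 22.9246911432; subtract 11.8659813754 → 11.0587097678
R = 11.0587097678/1 = 11.0587097678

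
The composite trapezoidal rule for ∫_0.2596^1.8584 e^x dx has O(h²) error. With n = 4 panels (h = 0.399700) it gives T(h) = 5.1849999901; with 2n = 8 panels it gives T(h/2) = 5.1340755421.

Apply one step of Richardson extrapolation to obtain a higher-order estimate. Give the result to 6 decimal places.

Error is O(h^2); halving h shrinks it by 2^2 = 4.
2^2·A(h/2) = 20.5363021684; minus A(h) gives 15.3513021783.
15.3513021783 ÷ 3 = 5.1171007261
Shift from A(h/2): −0.0169748160.

5.117101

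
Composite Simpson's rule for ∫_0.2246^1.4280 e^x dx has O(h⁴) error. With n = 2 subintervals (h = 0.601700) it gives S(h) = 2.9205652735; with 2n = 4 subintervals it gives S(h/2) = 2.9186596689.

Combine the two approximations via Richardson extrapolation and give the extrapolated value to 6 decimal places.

2.918533

Leading term ∝ h^4; use weight 16 = 2^4.
Weighted: 46.6985547024 − 2.9205652735 = 43.7779894289
Denominator 16 − 1 = 15.
So the Richardson estimate is 2.9185326286.
Correction |R − A(h/2)| = 1.270e-04; gap |A(h/2) − A(h)| = 1.906e-03.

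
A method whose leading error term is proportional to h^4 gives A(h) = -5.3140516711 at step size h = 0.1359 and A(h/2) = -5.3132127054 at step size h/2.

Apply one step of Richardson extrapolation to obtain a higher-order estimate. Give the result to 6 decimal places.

-5.313157

Leading term ∝ h^4; use weight 16 = 2^4.
16·(-5.3132127054) = -85.0114032864; (-85.0114032864) − (-5.3140516711) = -79.6973516153
Denominator 16 − 1 = 15.
R = (-79.6973516153)/15 = -5.3131567744
Shift from A(h/2): +0.0000559310.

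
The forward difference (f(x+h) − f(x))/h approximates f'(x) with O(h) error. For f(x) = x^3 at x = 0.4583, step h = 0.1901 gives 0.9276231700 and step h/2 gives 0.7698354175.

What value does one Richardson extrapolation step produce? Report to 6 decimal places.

With r = 1 the leading error scales as h^1, so the weight is 2^1 = 2.
2^1*A(h/2) = 1.5396708350; minus A(h) gives 0.6120476650.
Divide by 2^1 − 1 = 1.
(2*0.7698354175 − 0.9276231700)/(2 − 1) = 0.6120476650
Correction |R − A(h/2)| = 1.578e-01; gap |A(h/2) − A(h)| = 1.578e-01.

0.612048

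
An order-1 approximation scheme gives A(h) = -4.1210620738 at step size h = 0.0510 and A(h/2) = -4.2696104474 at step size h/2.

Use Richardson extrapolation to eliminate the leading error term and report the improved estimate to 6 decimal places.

-4.418159

The method has order 1: 2^1 = 2.
Numerator 2×A(h/2) − A(h) = 2×(-4.2696104474) − (-4.1210620738) = -4.4181588210
Denominator 2 − 1 = 1.
(2×(-4.2696104474) − (-4.1210620738))/(2 − 1) = -4.4181588210
Shift from A(h/2): −0.1485483736.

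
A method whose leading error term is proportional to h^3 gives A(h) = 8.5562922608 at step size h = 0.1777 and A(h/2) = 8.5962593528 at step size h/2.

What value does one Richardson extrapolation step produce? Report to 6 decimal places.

8.601969

Order 3 gives 2^r = 8 and 2^r − 1 = 7.
8*8.5962593528 = 68.7700748224; subtract 8.5562922608 → 60.2137825616
R = 60.2137825616/7 = 8.6019689374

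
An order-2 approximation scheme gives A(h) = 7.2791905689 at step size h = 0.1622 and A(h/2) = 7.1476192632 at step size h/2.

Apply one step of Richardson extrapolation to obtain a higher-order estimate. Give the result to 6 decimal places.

7.103762

Method order is 2; weight 2^2 = 4.
4 × 7.1476192632 = 28.5904770528; subtract 7.2791905689 → 21.3112864839
(4 × 7.1476192632 − 7.2791905689)/(4 − 1) = 7.1037621613
Correction |R − A(h/2)| = 4.386e-02; gap |A(h/2) − A(h)| = 1.316e-01.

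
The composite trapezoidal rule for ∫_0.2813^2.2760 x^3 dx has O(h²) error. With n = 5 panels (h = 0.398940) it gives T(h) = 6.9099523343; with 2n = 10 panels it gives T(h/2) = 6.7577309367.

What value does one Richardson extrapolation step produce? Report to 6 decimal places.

Leading term ∝ h^2; use weight 4 = 2^2.
Weighted: 27.0309237468 − 6.9099523343 = 20.1209714125
R = 20.1209714125/3 = 6.7069904708

6.706990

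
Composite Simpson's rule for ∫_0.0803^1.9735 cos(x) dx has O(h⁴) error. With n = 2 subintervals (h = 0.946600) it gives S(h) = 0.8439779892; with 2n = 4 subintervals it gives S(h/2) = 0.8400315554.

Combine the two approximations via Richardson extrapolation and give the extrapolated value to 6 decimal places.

Order 4 gives 2^r = 16 and 2^r − 1 = 15.
16*0.8400315554 = 13.4405048864; subtract 0.8439779892 → 12.5965268972
Divide by 2^4 − 1 = 15.
12.5965268972 ÷ 15 = 0.8397684598
Shift from A(h/2): −0.0002630956.

0.839768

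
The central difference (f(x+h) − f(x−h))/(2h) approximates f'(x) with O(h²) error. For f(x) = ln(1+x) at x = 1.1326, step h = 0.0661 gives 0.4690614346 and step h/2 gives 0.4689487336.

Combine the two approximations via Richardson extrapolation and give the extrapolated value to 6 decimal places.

Order 2 gives 2^r = 4 and 2^r − 1 = 3.
Top: 4(0.4689487336) − (0.4690614346) = 1.4067334998
Denominator 4 − 1 = 3.
Extrapolated: 1.4067334998 / 3 = 0.4689111666

0.468911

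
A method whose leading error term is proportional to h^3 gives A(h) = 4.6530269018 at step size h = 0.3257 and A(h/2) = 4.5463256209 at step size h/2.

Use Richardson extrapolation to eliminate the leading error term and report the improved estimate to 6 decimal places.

4.531083

Leading term ∝ h^3; use weight 8 = 2^3.
A(h/2) − A(h) = 4.5463256209 − 4.6530269018 = -0.1067012809
Correction (A(h/2) − A(h))/(8 − 1) = (-0.1067012809)/7 = -0.0152430401
R = A(h/2) + (A(h/2) − A(h))/7 = 4.5463256209 − 0.0152430401 = 4.5310825808
Gap between inputs: 1.067e-01; correction applied: −0.0152430401.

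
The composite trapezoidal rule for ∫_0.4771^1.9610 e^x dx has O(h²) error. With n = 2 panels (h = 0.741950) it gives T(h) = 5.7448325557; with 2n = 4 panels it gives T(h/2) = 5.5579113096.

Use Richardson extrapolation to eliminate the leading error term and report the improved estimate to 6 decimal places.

Error is O(h^2); halving h shrinks it by 2^2 = 4.
Top: 4(5.5579113096) − (5.7448325557) = 16.4868126827
Extrapolated: 16.4868126827 / 3 = 5.4956042276

5.495604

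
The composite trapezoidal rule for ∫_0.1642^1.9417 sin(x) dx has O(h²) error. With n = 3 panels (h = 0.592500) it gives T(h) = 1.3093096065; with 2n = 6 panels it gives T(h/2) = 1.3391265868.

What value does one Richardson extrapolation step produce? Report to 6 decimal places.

1.349066

With r = 2 the leading error scales as h^2, so the weight is 2^2 = 4.
4·1.3391265868 = 5.3565063472; 5.3565063472 − 1.3093096065 = 4.0471967407
R = 4.0471967407/3 = 1.3490655802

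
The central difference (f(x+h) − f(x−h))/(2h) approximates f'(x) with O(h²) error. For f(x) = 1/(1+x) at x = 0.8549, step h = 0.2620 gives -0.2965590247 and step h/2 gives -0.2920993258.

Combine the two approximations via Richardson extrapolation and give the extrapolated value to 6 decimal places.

Method order is 2; weight 2^2 = 4.
Top: 4(-0.2920993258) − (-0.2965590247) = -0.8718382785
R = (-0.8718382785)/3 = -0.2906127595

-0.290613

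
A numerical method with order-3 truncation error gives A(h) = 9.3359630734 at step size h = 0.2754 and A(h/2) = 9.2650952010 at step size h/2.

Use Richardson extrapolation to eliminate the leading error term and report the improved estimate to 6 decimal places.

The method has order 3: 2^3 = 8.
Numerator 8·A(h/2) − A(h) = 8·9.2650952010 − 9.3359630734 = 64.7847985346
Denominator 8 − 1 = 7.
(8·9.2650952010 − 9.3359630734)/(8 − 1) = 9.2549712192

9.254971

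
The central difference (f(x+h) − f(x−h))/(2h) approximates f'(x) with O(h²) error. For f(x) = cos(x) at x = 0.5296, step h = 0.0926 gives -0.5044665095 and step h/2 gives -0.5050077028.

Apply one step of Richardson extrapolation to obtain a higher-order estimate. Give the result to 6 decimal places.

-0.505188

r = 2, so 2^r = 4.
Weighted: (-2.0200308112) − (-0.5044665095) = -1.5155643017
Divide by 2^2 − 1 = 3.
Result: -0.5051881006
Shift from A(h/2): −0.0001803978.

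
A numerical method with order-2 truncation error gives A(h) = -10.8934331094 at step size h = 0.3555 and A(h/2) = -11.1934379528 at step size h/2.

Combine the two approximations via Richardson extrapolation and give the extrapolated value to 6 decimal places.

-11.293440

r = 2: numerator weight 4, denominator 3.
Top: 4(-11.1934379528) − (-10.8934331094) = -33.8803187018
(-33.8803187018) ÷ 3 = -11.2934395673
Shift from A(h/2): −0.1000016145.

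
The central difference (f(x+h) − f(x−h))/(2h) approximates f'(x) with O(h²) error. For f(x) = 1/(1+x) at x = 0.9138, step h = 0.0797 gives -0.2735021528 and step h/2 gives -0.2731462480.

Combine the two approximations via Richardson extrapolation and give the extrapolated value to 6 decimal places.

With r = 2 the leading error scales as h^2, so the weight is 2^2 = 4.
Top: 4(-0.2731462480) − (-0.2735021528) = -0.8190828392
Divide by 2^2 − 1 = 3.
So the Richardson estimate is -0.2730276131.
Gap between inputs: 3.559e-04; correction applied: +0.0001186349.

-0.273028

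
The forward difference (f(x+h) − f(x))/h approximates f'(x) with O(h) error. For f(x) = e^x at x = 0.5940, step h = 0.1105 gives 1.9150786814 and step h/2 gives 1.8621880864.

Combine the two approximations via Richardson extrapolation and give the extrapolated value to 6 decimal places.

With r = 1 the leading error scales as h^1, so the weight is 2^1 = 2.
2·1.8621880864 − 1.9150786814 = 1.8092974914
1.8092974914 ÷ 1 = 1.8092974914
Correction |R − A(h/2)| = 5.289e-02; gap |A(h/2) − A(h)| = 5.289e-02.

1.809297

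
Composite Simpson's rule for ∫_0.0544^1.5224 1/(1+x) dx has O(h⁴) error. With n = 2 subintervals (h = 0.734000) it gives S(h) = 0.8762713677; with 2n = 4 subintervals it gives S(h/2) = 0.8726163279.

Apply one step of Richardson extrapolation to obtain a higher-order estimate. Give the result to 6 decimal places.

0.872373

Method order is 4; weight 2^4 = 16.
Top: 16(0.8726163279) − (0.8762713677) = 13.0855898787
(16*0.8726163279 − 0.8762713677)/(16 − 1) = 0.8723726586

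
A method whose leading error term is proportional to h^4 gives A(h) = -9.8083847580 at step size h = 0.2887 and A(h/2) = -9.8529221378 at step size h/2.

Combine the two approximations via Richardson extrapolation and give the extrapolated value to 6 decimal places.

Order 4 gives 2^r = 16 and 2^r − 1 = 15.
2^4*A(h/2) = -157.6467542048; minus A(h) gives -147.8383694468.
Extrapolated: (-147.8383694468) / 15 = -9.8558912965

-9.855891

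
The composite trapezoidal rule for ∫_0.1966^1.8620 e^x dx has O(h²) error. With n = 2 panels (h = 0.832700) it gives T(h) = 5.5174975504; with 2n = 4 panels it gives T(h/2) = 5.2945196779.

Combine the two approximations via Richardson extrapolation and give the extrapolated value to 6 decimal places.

Leading term ∝ h^2; use weight 4 = 2^2.
Difference of the inputs: 5.2945196779 − 5.5174975504 = -0.2229778725
Correction (A(h/2) − A(h))/(4 − 1) = (-0.2229778725)/3 = -0.0743259575
R = A(h/2) + (A(h/2) − A(h))/3 = 5.2945196779 − 0.0743259575 = 5.2201937204
Gap between inputs: 2.230e-01; correction applied: −0.0743259575.

5.220194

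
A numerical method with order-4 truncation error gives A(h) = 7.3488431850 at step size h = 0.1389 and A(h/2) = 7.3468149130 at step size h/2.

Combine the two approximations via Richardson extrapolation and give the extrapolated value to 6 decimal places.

r = 4: numerator weight 16, denominator 15.
A(h/2) − A(h) = 7.3468149130 − 7.3488431850 = -0.0020282720
Correction (A(h/2) − A(h))/(16 − 1) = (-0.0020282720)/15 = -0.0001352181
R = A(h/2) + (A(h/2) − A(h))/15 = 7.3468149130 − 0.0001352181 = 7.3466796949
Correction |R − A(h/2)| = 1.352e-04; gap |A(h/2) − A(h)| = 2.028e-03.

7.346680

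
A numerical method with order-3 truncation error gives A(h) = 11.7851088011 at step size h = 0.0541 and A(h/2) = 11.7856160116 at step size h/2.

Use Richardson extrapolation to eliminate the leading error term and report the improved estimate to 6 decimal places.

r = 3: numerator weight 8, denominator 7.
8*11.7856160116 = 94.2849280928; subtract 11.7851088011 → 82.4998192917
82.4998192917 ÷ 7 = 11.7856884702
Gap between inputs: 5.072e-04; correction applied: +0.0000724586.

11.785688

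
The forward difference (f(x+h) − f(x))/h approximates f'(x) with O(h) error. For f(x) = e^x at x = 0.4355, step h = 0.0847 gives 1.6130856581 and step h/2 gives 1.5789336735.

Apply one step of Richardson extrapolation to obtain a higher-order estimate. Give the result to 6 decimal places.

Order 1 gives 2^r = 2 and 2^r − 1 = 1.
Weighted: 3.1578673470 − 1.6130856581 = 1.5447816889
(2*1.5789336735 − 1.6130856581)/(2 − 1) = 1.5447816889

1.544782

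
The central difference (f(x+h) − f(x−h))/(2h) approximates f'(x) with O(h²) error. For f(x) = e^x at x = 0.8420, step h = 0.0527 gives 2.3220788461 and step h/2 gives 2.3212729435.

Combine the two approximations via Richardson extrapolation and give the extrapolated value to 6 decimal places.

2.321004

Method order is 2; weight 2^2 = 4.
4 × 2.3212729435 = 9.2850917740; subtract 2.3220788461 → 6.9630129279
R = 6.9630129279/3 = 2.3210043093
Gap between inputs: 8.059e-04; correction applied: −0.0002686342.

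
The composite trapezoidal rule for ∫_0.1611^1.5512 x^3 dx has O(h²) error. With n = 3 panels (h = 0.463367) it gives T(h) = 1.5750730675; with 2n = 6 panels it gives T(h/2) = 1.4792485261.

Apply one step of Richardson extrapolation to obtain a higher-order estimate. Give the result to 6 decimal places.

Leading term ∝ h^2; use weight 4 = 2^2.
2^2 × A(h/2) = 5.9169941044; minus A(h) gives 4.3419210369.
Divide by 2^2 − 1 = 3.
So the Richardson estimate is 1.4473070123.
Gap between inputs: 9.582e-02; correction applied: −0.0319415138.

1.447307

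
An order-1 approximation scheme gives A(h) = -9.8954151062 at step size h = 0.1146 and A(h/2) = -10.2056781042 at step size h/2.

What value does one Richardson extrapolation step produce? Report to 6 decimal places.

-10.515941

The method has order 1: 2^1 = 2.
Weighted: (-20.4113562084) − (-9.8954151062) = -10.5159411022
(2×(-10.2056781042) − (-9.8954151062))/(2 − 1) = -10.5159411022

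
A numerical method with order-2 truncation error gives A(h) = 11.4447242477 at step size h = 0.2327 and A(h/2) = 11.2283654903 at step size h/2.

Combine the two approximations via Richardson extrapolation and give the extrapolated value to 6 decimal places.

Leading term ∝ h^2; use weight 4 = 2^2.
Weighted: 44.9134619612 − 11.4447242477 = 33.4687377135
33.4687377135 ÷ 3 = 11.1562459045
Shift from A(h/2): −0.0721195858.

11.156246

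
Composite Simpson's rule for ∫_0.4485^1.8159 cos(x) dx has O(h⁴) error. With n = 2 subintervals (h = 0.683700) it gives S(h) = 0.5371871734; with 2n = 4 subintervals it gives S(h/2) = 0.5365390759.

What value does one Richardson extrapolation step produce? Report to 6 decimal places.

0.536496

Leading term ∝ h^4; use weight 16 = 2^4.
2^4×A(h/2) = 8.5846252144; minus A(h) gives 8.0474380410.
Extrapolated: 8.0474380410 / 15 = 0.5364958694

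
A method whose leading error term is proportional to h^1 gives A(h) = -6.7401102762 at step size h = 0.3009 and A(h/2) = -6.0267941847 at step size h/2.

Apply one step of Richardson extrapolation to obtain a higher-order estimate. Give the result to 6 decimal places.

-5.313478

Leading term ∝ h^1; use weight 2 = 2^1.
2^1*A(h/2) = -12.0535883694; minus A(h) gives -5.3134780932.
R = (-5.3134780932)/1 = -5.3134780932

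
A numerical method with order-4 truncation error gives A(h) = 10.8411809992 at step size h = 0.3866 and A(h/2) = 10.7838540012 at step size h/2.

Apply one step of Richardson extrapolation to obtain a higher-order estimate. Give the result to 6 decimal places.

10.780032

Order 4 gives 2^r = 16 and 2^r − 1 = 15.
Difference of the inputs: 10.7838540012 − 10.8411809992 = -0.0573269980
Divide by 2^4 − 1 = 15: (-0.0573269980)/15 = -0.0038217999
R = 10.7838540012 − 0.0038217999 = 10.7800322013
Correction |R − A(h/2)| = 3.822e-03; gap |A(h/2) − A(h)| = 5.733e-02.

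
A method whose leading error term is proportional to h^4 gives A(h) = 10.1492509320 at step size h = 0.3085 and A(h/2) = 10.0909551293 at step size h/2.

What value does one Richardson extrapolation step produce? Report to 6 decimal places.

10.087069

The method has order 4: 2^4 = 16.
2^4*A(h/2) = 161.4552820688; minus A(h) gives 151.3060311368.
151.3060311368 ÷ 15 = 10.0870687425
Correction |R − A(h/2)| = 3.886e-03; gap |A(h/2) − A(h)| = 5.830e-02.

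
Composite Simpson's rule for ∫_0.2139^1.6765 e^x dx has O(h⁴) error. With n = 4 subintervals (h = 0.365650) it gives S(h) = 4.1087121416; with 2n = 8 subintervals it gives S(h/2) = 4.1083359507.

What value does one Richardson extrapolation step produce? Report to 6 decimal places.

4.108311

The method has order 4: 2^4 = 16.
Weighted: 65.7333752112 − 4.1087121416 = 61.6246630696
Divide by 2^4 − 1 = 15.
So the Richardson estimate is 4.1083108713.
Shift from A(h/2): −0.0000250794.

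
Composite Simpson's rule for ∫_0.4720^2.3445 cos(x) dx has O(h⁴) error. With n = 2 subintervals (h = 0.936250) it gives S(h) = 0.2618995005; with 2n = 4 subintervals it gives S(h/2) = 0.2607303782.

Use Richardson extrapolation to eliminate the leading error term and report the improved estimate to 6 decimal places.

Leading term ∝ h^4; use weight 16 = 2^4.
16·0.2607303782 = 4.1716860512; 4.1716860512 − 0.2618995005 = 3.9097865507
Denominator 16 − 1 = 15.
3.9097865507 ÷ 15 = 0.2606524367
Gap between inputs: 1.169e-03; correction applied: −0.0000779415.

0.260652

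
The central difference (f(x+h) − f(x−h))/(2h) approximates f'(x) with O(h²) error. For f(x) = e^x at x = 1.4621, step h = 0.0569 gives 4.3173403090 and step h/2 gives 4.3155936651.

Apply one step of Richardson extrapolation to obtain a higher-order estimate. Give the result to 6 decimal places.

4.315011

Method order is 2; weight 2^2 = 4.
Numerator 4·A(h/2) − A(h) = 4·4.3155936651 − 4.3173403090 = 12.9450343514
R = 12.9450343514/3 = 4.3150114505
Correction |R − A(h/2)| = 5.822e-04; gap |A(h/2) − A(h)| = 1.747e-03.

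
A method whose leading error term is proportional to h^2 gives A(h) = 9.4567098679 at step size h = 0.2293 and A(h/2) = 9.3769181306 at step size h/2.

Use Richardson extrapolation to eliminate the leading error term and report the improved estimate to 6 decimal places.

With r = 2 the leading error scales as h^2, so the weight is 2^2 = 4.
4*9.3769181306 − 9.4567098679 = 28.0509626545
Divide by 2^2 − 1 = 3.
Extrapolated: 28.0509626545 / 3 = 9.3503208848

9.350321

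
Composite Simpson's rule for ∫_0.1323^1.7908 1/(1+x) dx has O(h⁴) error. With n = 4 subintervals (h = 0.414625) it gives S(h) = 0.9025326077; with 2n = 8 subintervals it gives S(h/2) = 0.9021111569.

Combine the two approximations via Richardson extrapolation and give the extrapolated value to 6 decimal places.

Error is O(h^4); halving h shrinks it by 2^4 = 16.
Top: 16(0.9021111569) − (0.9025326077) = 13.5312459027
Divide by 2^4 − 1 = 15.
So the Richardson estimate is 0.9020830602.

0.902083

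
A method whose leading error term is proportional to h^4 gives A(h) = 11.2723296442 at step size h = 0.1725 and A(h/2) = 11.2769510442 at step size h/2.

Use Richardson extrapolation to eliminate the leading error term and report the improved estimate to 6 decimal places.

11.277259

With r = 4 the leading error scales as h^4, so the weight is 2^4 = 16.
Difference of the inputs: 11.2769510442 − 11.2723296442 = 0.0046214000
Divide by 2^4 − 1 = 15: 0.0046214000/15 = 0.0003080933
R = 11.2769510442 + 0.0003080933 = 11.2772591375
Shift from A(h/2): +0.0003080933.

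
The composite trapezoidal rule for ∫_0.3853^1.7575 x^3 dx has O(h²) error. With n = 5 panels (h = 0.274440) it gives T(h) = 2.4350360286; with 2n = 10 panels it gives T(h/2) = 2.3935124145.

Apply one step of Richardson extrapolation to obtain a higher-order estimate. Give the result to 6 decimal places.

Error is O(h^2); halving h shrinks it by 2^2 = 4.
4·2.3935124145 − 2.4350360286 = 7.1390136294
(4·2.3935124145 − 2.4350360286)/(4 − 1) = 2.3796712098

2.379671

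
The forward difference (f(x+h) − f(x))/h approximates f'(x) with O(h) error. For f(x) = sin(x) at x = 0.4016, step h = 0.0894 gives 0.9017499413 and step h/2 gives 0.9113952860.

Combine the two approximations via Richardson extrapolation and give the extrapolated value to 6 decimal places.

0.921041

Leading term ∝ h^1; use weight 2 = 2^1.
Top: 2(0.9113952860) − (0.9017499413) = 0.9210406307
(2 × 0.9113952860 − 0.9017499413)/(2 − 1) = 0.9210406307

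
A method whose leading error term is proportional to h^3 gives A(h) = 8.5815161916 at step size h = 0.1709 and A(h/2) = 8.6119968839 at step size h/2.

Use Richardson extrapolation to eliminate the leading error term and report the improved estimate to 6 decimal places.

8.616351

Leading term ∝ h^3; use weight 8 = 2^3.
8 × 8.6119968839 = 68.8959750712; subtract 8.5815161916 → 60.3144588796
(8 × 8.6119968839 − 8.5815161916)/(8 − 1) = 8.6163512685
Gap between inputs: 3.048e-02; correction applied: +0.0043543846.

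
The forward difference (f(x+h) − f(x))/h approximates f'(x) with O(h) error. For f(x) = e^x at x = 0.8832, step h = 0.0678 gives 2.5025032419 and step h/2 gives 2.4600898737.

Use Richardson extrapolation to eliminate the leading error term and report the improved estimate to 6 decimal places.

2.417677

Leading term ∝ h^1; use weight 2 = 2^1.
2^1*A(h/2) = 4.9201797474; minus A(h) gives 2.4176765055.
R = 2.4176765055/1 = 2.4176765055
Shift from A(h/2): −0.0424133682.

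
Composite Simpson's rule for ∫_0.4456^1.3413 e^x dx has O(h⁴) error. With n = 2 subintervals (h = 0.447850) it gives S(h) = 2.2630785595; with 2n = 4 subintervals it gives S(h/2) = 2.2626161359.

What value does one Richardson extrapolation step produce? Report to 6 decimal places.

The method has order 4: 2^4 = 16.
Weighted: 36.2018581744 − 2.2630785595 = 33.9387796149
Denominator 16 − 1 = 15.
So the Richardson estimate is 2.2625853077.

2.262585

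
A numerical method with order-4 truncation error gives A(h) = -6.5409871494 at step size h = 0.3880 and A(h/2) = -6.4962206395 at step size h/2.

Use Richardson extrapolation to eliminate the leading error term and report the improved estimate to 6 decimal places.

-6.493236

Method order is 4; weight 2^4 = 16.
16·(-6.4962206395) = -103.9395302320; subtract (-6.5409871494) → -97.3985430826
R = (-97.3985430826)/15 = -6.4932362055
Shift from A(h/2): +0.0029844340.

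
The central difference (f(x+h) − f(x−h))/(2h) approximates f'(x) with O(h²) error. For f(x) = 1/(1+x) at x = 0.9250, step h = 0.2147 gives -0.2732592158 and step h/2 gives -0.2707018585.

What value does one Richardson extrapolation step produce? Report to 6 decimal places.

-0.269849

The method has order 2: 2^2 = 4.
A(h/2) − A(h) = -0.2707018585 − (-0.2732592158) = 0.0025573573
Correction (A(h/2) − A(h))/(4 − 1) = 0.0025573573/3 = 0.0008524524
R = A(h/2) + (A(h/2) − A(h))/3 = -0.2707018585 + 0.0008524524 = -0.2698494061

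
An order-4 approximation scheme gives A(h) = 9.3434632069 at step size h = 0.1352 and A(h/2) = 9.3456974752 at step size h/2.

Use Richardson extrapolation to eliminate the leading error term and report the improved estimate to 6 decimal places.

r = 4: numerator weight 16, denominator 15.
16 × 9.3456974752 = 149.5311596032; 149.5311596032 − 9.3434632069 = 140.1876963963
Divide by 2^4 − 1 = 15.
140.1876963963 ÷ 15 = 9.3458464264
Shift from A(h/2): +0.0001489512.

9.345846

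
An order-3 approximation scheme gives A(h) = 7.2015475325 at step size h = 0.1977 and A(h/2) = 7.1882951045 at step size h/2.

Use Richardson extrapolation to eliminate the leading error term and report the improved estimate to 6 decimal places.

Order 3 gives 2^r = 8 and 2^r − 1 = 7.
Numerator 8*A(h/2) − A(h) = 8*7.1882951045 − 7.2015475325 = 50.3048133035
R = 50.3048133035/7 = 7.1864019005
Gap between inputs: 1.325e-02; correction applied: −0.0018932040.

7.186402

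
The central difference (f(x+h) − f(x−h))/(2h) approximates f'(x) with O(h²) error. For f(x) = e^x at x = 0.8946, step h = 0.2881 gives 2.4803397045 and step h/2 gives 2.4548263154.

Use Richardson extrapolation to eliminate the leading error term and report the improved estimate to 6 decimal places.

2.446322

Method order is 2; weight 2^2 = 4.
Numerator 4*A(h/2) − A(h) = 4*2.4548263154 − 2.4803397045 = 7.3389655571
Extrapolated: 7.3389655571 / 3 = 2.4463218524
Shift from A(h/2): −0.0085044630.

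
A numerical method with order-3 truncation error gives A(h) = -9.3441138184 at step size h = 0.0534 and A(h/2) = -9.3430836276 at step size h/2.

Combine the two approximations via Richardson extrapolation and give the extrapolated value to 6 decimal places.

-9.342936

Method order is 3; weight 2^3 = 8.
Numerator 8*A(h/2) − A(h) = 8*(-9.3430836276) − (-9.3441138184) = -65.4005552024
R = (-65.4005552024)/7 = -9.3429364575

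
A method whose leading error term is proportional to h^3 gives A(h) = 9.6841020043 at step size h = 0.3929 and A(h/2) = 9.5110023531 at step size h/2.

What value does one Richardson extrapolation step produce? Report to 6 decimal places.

r = 3, so 2^r = 8.
Top: 8(9.5110023531) − (9.6841020043) = 66.4039168205
66.4039168205 ÷ 7 = 9.4862738315

9.486274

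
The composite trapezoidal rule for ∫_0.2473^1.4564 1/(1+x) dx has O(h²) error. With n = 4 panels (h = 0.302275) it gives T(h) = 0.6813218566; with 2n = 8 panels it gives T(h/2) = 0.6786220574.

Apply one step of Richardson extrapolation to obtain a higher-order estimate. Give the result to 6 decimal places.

0.677722

Leading term ∝ h^2; use weight 4 = 2^2.
Weighted: 2.7144882296 − 0.6813218566 = 2.0331663730
Denominator 4 − 1 = 3.
2.0331663730 ÷ 3 = 0.6777221243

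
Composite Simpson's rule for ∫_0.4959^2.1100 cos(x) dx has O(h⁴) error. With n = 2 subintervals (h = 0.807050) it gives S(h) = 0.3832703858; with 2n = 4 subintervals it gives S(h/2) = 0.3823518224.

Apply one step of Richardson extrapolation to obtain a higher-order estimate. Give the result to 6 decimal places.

0.382291

With r = 4 the leading error scales as h^4, so the weight is 2^4 = 16.
16×0.3823518224 − 0.3832703858 = 5.7343587726
Denominator 16 − 1 = 15.
(16×0.3823518224 − 0.3832703858)/(16 − 1) = 0.3822905848
Gap between inputs: 9.186e-04; correction applied: −0.0000612376.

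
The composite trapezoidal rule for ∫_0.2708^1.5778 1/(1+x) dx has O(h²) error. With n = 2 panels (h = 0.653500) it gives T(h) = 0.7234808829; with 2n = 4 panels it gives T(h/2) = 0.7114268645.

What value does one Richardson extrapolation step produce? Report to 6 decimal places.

r = 2, so 2^r = 4.
2^2×A(h/2) = 2.8457074580; minus A(h) gives 2.1222265751.
Extrapolated: 2.1222265751 / 3 = 0.7074088584
Shift from A(h/2): −0.0040180061.

0.707409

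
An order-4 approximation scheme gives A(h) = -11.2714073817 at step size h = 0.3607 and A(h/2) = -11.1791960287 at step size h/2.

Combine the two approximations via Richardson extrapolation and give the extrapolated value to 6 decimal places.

Leading term ∝ h^4; use weight 16 = 2^4.
Weighted: (-178.8671364592) − (-11.2714073817) = -167.5957290775
(-167.5957290775) ÷ 15 = -11.1730486052

-11.173049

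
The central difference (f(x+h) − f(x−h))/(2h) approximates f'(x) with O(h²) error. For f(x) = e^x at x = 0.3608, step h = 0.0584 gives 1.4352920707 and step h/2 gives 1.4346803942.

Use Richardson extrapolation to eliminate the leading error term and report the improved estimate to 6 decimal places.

Order 2 gives 2^r = 4 and 2^r − 1 = 3.
Numerator 4·A(h/2) − A(h) = 4·1.4346803942 − 1.4352920707 = 4.3034295061
Denominator 4 − 1 = 3.
So the Richardson estimate is 1.4344765020.
Correction |R − A(h/2)| = 2.039e-04; gap |A(h/2) − A(h)| = 6.117e-04.

1.434477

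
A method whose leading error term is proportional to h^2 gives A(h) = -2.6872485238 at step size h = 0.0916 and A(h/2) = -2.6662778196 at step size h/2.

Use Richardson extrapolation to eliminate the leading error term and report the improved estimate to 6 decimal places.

With r = 2 the leading error scales as h^2, so the weight is 2^2 = 4.
Weighted: (-10.6651112784) − (-2.6872485238) = -7.9778627546
Divide by 2^2 − 1 = 3.
So the Richardson estimate is -2.6592875849.
Gap between inputs: 2.097e-02; correction applied: +0.0069902347.

-2.659288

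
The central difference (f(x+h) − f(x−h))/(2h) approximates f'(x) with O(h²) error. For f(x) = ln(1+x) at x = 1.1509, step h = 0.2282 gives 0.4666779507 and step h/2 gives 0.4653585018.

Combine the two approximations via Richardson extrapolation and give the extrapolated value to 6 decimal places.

0.464919

Error is O(h^2); halving h shrinks it by 2^2 = 4.
4*0.4653585018 = 1.8614340072; subtract 0.4666779507 → 1.3947560565
R = 1.3947560565/3 = 0.4649186855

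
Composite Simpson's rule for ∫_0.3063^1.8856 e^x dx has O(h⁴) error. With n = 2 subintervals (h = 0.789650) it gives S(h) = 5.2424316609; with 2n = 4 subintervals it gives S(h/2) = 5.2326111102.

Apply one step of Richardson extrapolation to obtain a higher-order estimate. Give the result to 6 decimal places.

Error is O(h^4); halving h shrinks it by 2^4 = 16.
Numerator 16 × A(h/2) − A(h) = 16 × 5.2326111102 − 5.2424316609 = 78.4793461023
Denominator 16 − 1 = 15.
So the Richardson estimate is 5.2319564068.
Gap between inputs: 9.821e-03; correction applied: −0.0006547034.

5.231956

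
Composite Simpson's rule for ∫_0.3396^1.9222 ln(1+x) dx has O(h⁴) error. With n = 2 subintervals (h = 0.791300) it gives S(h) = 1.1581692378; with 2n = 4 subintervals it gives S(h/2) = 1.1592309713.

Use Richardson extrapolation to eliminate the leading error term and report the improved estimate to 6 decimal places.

Method order is 4; weight 2^4 = 16.
Difference of the inputs: 1.1592309713 − 1.1581692378 = 0.0010617335
Divide by 2^4 − 1 = 15: 0.0010617335/15 = 0.0000707822
R = 1.1592309713 + 0.0000707822 = 1.1593017535

1.159302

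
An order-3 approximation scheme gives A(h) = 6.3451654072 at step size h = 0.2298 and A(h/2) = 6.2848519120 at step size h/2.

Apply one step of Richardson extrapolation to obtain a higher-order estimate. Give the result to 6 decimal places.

6.276236

r = 3, so 2^r = 8.
Numerator 8*A(h/2) − A(h) = 8*6.2848519120 − 6.3451654072 = 43.9336498888
R = 43.9336498888/7 = 6.2762356984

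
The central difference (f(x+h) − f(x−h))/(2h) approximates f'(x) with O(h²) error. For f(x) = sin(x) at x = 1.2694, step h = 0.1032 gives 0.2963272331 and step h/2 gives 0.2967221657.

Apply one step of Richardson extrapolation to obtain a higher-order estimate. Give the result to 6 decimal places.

0.296854

r = 2, so 2^r = 4.
Top: 4(0.2967221657) − (0.2963272331) = 0.8905614297
Denominator 4 − 1 = 3.
Result: 0.2968538099
Gap between inputs: 3.949e-04; correction applied: +0.0001316442.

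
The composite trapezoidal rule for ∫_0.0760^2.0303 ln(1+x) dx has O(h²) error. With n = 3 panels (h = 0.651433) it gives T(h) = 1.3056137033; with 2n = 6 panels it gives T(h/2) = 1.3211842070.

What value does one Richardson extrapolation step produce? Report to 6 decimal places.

1.326374

r = 2, so 2^r = 4.
A(h/2) − A(h) = 1.3211842070 − 1.3056137033 = 0.0155705037
Correction (A(h/2) − A(h))/(4 − 1) = 0.0155705037/3 = 0.0051901679
R = 1.3211842070 + 0.0051901679 = 1.3263743749
Shift from A(h/2): +0.0051901679.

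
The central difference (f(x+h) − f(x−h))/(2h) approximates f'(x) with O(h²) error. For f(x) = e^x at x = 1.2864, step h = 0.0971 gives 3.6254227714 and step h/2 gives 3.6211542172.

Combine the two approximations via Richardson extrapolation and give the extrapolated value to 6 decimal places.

3.619731

Error is O(h^2); halving h shrinks it by 2^2 = 4.
Numerator 4*A(h/2) − A(h) = 4*3.6211542172 − 3.6254227714 = 10.8591940974
R = 10.8591940974/3 = 3.6197313658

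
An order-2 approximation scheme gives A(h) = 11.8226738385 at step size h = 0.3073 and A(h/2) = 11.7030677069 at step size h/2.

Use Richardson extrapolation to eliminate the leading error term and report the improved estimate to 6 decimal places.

11.663199

The method has order 2: 2^2 = 4.
4*11.7030677069 = 46.8122708276; subtract 11.8226738385 → 34.9895969891
Divide by 2^2 − 1 = 3.
R = 34.9895969891/3 = 11.6631989964
Gap between inputs: 1.196e-01; correction applied: −0.0398687105.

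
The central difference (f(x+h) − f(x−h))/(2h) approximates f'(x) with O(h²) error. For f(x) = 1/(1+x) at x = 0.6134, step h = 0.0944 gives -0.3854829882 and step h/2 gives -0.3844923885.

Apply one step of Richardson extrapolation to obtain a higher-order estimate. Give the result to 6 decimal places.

The method has order 2: 2^2 = 4.
2^2 × A(h/2) = -1.5379695540; minus A(h) gives -1.1524865658.
Denominator 4 − 1 = 3.
Result: -0.3841621886
Gap between inputs: 9.906e-04; correction applied: +0.0003301999.

-0.384162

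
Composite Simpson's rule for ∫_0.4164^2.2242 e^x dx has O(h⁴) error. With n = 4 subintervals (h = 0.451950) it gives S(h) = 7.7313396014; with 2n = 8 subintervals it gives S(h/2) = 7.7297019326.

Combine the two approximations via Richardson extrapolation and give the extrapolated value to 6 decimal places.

Order 4 gives 2^r = 16 and 2^r − 1 = 15.
2^4 × A(h/2) = 123.6752309216; minus A(h) gives 115.9438913202.
Divide by 2^4 − 1 = 15.
So the Richardson estimate is 7.7295927547.
Gap between inputs: 1.638e-03; correction applied: −0.0001091779.

7.729593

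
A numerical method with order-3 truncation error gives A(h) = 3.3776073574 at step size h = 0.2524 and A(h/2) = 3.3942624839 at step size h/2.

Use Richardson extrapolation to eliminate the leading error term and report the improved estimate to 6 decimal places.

3.396642

Method order is 3; weight 2^3 = 8.
Difference of the inputs: 3.3942624839 − 3.3776073574 = 0.0166551265
Divide by 2^3 − 1 = 7: 0.0166551265/7 = 0.0023793038
R = A(h/2) + (A(h/2) − A(h))/7 = 3.3942624839 + 0.0023793038 = 3.3966417877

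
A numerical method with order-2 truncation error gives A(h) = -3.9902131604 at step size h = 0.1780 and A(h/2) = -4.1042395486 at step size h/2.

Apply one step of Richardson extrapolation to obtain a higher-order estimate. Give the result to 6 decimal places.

-4.142248

Leading term ∝ h^2; use weight 4 = 2^2.
4×(-4.1042395486) = -16.4169581944; (-16.4169581944) − (-3.9902131604) = -12.4267450340
Denominator 4 − 1 = 3.
So the Richardson estimate is -4.1422483447.
Shift from A(h/2): −0.0380087961.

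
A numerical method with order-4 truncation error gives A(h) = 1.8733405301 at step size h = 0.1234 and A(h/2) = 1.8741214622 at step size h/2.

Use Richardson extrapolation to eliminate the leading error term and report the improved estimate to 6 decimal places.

1.874174

The method has order 4: 2^4 = 16.
Weighted: 29.9859433952 − 1.8733405301 = 28.1126028651
28.1126028651 ÷ 15 = 1.8741735243
Gap between inputs: 7.809e-04; correction applied: +0.0000520621.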